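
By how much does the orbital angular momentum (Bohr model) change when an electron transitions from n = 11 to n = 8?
3.16372e-34 J·s (or 3ℏ)

In the Bohr model, L_n = nℏ where ℏ = 1.0545718e-34 J·s.

L_11 = 11ℏ = 1.1600290e-33 J·s
L_8 = 8ℏ = 8.4365744e-34 J·s

ΔL = L_11 - L_8 = (11 - 8)ℏ = 3ℏ
ΔL = 3 × 1.0545718e-34 J·s = 3.16372e-34 J·s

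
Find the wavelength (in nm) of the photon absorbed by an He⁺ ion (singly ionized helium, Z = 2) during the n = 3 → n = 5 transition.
320.367 nm

First, find the transition energy using E_n = -13.6057 Z² / n² eV:
E_3 = -13.6057 × 2² / 3² = -6.0469778 eV
E_5 = -13.6057 × 2² / 5² = -2.1769120 eV

Photon energy: |ΔE| = |E_5 - E_3| = 3.8700658 eV

Convert to wavelength using E = hc/λ with hc = 1239.84 eV·nm:
λ = hc/E = 1239.84 eV·nm / 3.8700658 eV
λ = 320.367 nm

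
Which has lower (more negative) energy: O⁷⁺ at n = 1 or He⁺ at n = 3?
O⁷⁺ at n = 1 (E = -870.765 eV)

Using E_n = -13.6057 Z² / n² eV:

O⁷⁺ (Z = 8) at n = 1:
E = -13.6057 × 8² / 1² = -13.6057 × 64 / 1 = -870.764800 eV

He⁺ (Z = 2) at n = 3:
E = -13.6057 × 2² / 3² = -13.6057 × 4 / 9 = -6.046978 eV

Since -870.764800 eV < -6.046978 eV,
O⁷⁺ at n = 1 is more tightly bound (requires more energy to ionize).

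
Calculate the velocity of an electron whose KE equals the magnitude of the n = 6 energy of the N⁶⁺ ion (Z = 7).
2.55e+06 m/s (or 0.85% of c)

The binding energy at n = 6 for N⁶⁺ is:
E_6 = -13.6057 × 7²/6² = -18.5189 eV
|E_6| = 18.5189 eV

Convert to Joules:
KE = 18.5189 eV × (1.602177 × 10⁻¹⁹ J/eV) = 2.9671e-18 J

Using KE = ½mv²:
v = √(2·KE/m_e)
v = √(2 × 2.9671e-18 J / 9.10938 × 10⁻³¹ kg)
v = 2.55e+06 m/s

This is approximately 0.85% the speed of light.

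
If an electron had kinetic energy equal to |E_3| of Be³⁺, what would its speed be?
2.92e+06 m/s (or 0.97298% of c)

The binding energy at n = 3 for Be³⁺ is:
E_3 = -13.6057 × 4²/3² = -24.1879111 eV
|E_3| = 24.1879111 eV

Convert to Joules:
KE = 24.1879111 eV × (1.602177 × 10⁻¹⁹ J/eV) = 3.8753e-18 J

Using KE = ½mv²:
v = √(2·KE/m_e)
v = √(2 × 3.8753e-18 J / 9.10938 × 10⁻³¹ kg)
v = 2.92e+06 m/s

This is approximately 0.97298% the speed of light.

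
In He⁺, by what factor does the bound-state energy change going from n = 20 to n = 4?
25.0000

Using E_n = -13.6057 Z² / n² eV with Z = 2:

E_4 = -13.6057 × 2² / 4² = -54.4228 / 16 = -3.4014250000 eV
E_20 = -13.6057 × 2² / 20² = -54.4228 / 400 = -0.1360570000 eV

The ratio is:
E_4/E_20 = (-3.4014250000) / (-0.1360570000)
E_4/E_20 = (-54.4228/16) / (-54.4228/400)
E_4/E_20 = 400/16
E_4/E_20 = 25.0000
(Note: the Z² factors cancel in the ratio.)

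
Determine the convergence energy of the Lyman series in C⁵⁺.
489.80520 eV

The series limit corresponds to the transition from n = ∞ to n = 1.
This is the highest energy (shortest wavelength) transition in the Lyman series.

E_∞ = 0 eV
E_1 = -13.6057 × 6² / 1² = -489.80520 eV

Energy at series limit:
ΔE = E_∞ - E_1 = 0 - (-489.80520) = 489.80520 eV

This energy equals the ionization energy from the n = 1 state of C⁵⁺.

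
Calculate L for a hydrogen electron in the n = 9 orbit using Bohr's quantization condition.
9.491e-34 J·s (or 9ℏ)

In the Bohr model, angular momentum is quantized:
L = nℏ

where ℏ = h/(2π) = 1.05457e-34 J·s

For n = 9:
L = 9 × 1.05457e-34 J·s
L = 9.491e-34 J·s

This can also be written as L = 9ℏ.
The angular momentum is an integer multiple of the reduced Planck constant.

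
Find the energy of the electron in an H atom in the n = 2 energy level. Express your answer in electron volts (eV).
-3.40 eV

The energy levels of a hydrogen-like atom are given by:
E_n = -13.6057 eV / n²

For n = 2:
E_2 = -13.6057 eV / 2²
E_2 = -13.6057 eV / 4
E_2 = -3.40 eV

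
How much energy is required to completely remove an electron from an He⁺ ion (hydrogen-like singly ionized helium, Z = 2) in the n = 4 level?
3.40 eV

The ionization energy is the energy needed to remove the electron completely (n → ∞).

For a hydrogen-like ion with Z = 2, E_n = -13.6057 Z² / n² eV.

At n = 4: E_4 = -13.6057 × 2² / 4² = -3.40143 eV
At n = ∞: E_∞ = 0 eV

Ionization energy = E_∞ - E_4 = 0 - (-3.40143) = 3.40143 eV
Ionization energy ≈ 3.40 eV

This is also called the binding energy of the electron in state n = 4.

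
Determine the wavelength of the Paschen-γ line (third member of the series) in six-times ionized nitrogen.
22.317 nm

The lines of a series are numbered from the longest wavelength (smallest ΔE) outward; the third line is the transition from n = n_f + 3 to n_f.
The Paschen series has all transitions ending at n_f = 3.

For N⁶⁺ (Z = 7), the third line (γ-line) is the jump from n = 6 to n = 3:
E_6 = -13.6057 × 7² / 6² = -18.51887 eV
E_3 = -13.6057 × 7² / 3² = -74.07548 eV
ΔE = E_6 - E_3 = 55.55661 eV

λ = hc/E = 1239.84 eV·nm / 55.55661 eV
λ = 22.317 nm

This is the γ-line of the Paschen series in N⁶⁺.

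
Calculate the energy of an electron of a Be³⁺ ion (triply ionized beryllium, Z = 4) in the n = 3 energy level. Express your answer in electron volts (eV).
-24.188 eV

The energy levels of a hydrogen-like atom are given by:
E_n = -13.6057 Z² / n² eV  (with Z = 4 for Be³⁺)

For n = 3:
E_3 = -13.6057 × 4² / 3²
E_3 = -13.6057 × 16 / 9
E_3 = -24.188 eV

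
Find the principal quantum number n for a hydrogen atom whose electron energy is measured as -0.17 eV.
n = 9

The exact energy levels follow E_n = -13.6057 eV / n².

The measured value (-0.17 eV) is reported to only 2 significant figures, so we must test candidate n values and see which one matches to that precision.

Candidate energies:
  n = 7:  E = -13.6057/7² = -0.277667 eV
  n = 8:  E = -13.6057/8² = -0.212589 eV
  n = 9:  E = -13.6057/9² = -0.167972 eV  ← matches
  n = 10:  E = -13.6057/10² = -0.136057 eV
  n = 11:  E = -13.6057/11² = -0.112444 eV

Checking against the measurement of -0.17 eV (2 sig figs), only n = 9 agrees:
E_9 = -0.167972 eV, which rounds to -0.17 eV ✓

Therefore n = 9.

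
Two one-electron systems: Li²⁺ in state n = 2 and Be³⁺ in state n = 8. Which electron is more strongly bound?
Li²⁺ at n = 2 (E = -30.6128 eV)

Using E_n = -13.6057 Z² / n² eV:

Li²⁺ (Z = 3) at n = 2:
E = -13.6057 × 3² / 2² = -13.6057 × 9 / 4 = -30.6128250 eV

Be³⁺ (Z = 4) at n = 8:
E = -13.6057 × 4² / 8² = -13.6057 × 16 / 64 = -3.4014250 eV

Since -30.6128250 eV < -3.4014250 eV,
Li²⁺ at n = 2 is more tightly bound (requires more energy to ionize).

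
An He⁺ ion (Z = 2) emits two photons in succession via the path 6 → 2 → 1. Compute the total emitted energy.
52.9111 eV

The energy levels of He⁺ are E_n = -13.6057 × 2² / n² eV.

First transition (6 → 2):
ΔE₁ = |E_2 - E_6|
ΔE₁ = |-13.6057000000 - (-1.5117444444)| = 12.0939556 eV

Second transition (2 → 1):
ΔE₂ = |E_1 - E_2|
ΔE₂ = |-54.4228000000 - (-13.6057000000)| = 40.8171000 eV

Total energy released:
E_total = ΔE₁ + ΔE₂ = 12.0939556 + 40.8171000 = 52.9111 eV

Note: This equals the direct transition 6 → 1: 52.9111 eV ✓
Energy is conserved regardless of the path taken.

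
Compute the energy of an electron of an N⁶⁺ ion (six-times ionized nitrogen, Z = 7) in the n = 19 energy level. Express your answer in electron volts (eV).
-1.846757 eV

The energy levels of a hydrogen-like atom are given by:
E_n = -13.6057 Z² / n² eV  (with Z = 7 for N⁶⁺)

For n = 19:
E_19 = -13.6057 × 7² / 19²
E_19 = -13.6057 × 49 / 361
E_19 = -1.846757 eV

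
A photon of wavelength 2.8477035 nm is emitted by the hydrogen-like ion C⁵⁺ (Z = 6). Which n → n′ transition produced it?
n = 3 → n = 1

First, find the photon energy from the wavelength (hc = 1239.84 eV·nm):
E = hc/λ = 1239.84 eV·nm / 2.8477035 nm = 435.38241 eV

The energy levels of C⁵⁺ satisfy E_n = -13.6057 × 6² / n² eV, so an emission n_i → n_f releases
ΔE = 13.6057 × 6² × (1/n_f² − 1/n_i²) eV.

Setting ΔE equal to the photon energy:
1/n_f² − 1/n_i² = 435.38241 / (13.6057 × 6²) = 0.88888891

Since 1/n_i² must be positive, we need 1/n_f² > 0.88888891, i.e. n_f ≤ 1. For each allowed n_f, solve n_i = (1/n_f² − 0.88888891)^(−1/2) and check whether it is a whole number:
  n_f = 1: 1/n_i² = 1.00000000 − 0.88888891 = 0.11111109 → n_i = 3.000  → integer, n_i = 3 ✓

Only n_f = 1 gives an integer upper level, n_i = 3.

The transition is from n = 3 to n = 1 (emission).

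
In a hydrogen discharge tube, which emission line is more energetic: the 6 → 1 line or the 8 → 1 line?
8 → 1

Calculate the energy for each transition:

Transition 6 → 1:
ΔE₁ = |E_1 - E_6| = |-13.6057/1² - (-13.6057/6²)|
ΔE₁ = |-13.60570000 - (-0.37793611)| = 13.22776 eV

Transition 8 → 1:
ΔE₂ = |E_1 - E_8| = |-13.6057/1² - (-13.6057/8²)|
ΔE₂ = |-13.60570000 - (-0.21258906)| = 13.39311 eV

Since 13.39311 eV > 13.22776 eV, the transition 8 → 1 emits the more energetic photon.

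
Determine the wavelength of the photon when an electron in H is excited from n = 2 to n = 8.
388.8065 nm

First, find the transition energy using E_n = -13.6057 / n² eV:
E_2 = -13.6057 / 2² = -3.40142500 eV
E_8 = -13.6057 / 8² = -0.21258906 eV

Photon energy: |ΔE| = |E_8 - E_2| = 3.18883594 eV

Convert to wavelength using E = hc/λ with hc = 1239.84 eV·nm:
λ = hc/E = 1239.84 eV·nm / 3.18883594 eV
λ = 388.8065 nm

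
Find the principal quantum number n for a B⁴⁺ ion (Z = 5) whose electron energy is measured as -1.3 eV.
n = 16

The exact energy levels follow E_n = -13.6057 Z² / n² eV with Z = 5.

The measured value (-1.3 eV) is reported to only 2 significant figures, so we must test candidate n values and see which one matches to that precision.

Candidate energies:
  n = 14:  E = -13.6057 × 5² / 14² = -1.73542 eV
  n = 15:  E = -13.6057 × 5² / 15² = -1.51174 eV
  n = 16:  E = -13.6057 × 5² / 16² = -1.32868 eV  ← matches
  n = 17:  E = -13.6057 × 5² / 17² = -1.17696 eV
  n = 18:  E = -13.6057 × 5² / 18² = -1.04982 eV

Checking against the measurement of -1.3 eV (2 sig figs), only n = 16 agrees:
E_16 = -1.32868 eV, which rounds to -1.3 eV ✓

Therefore n = 16.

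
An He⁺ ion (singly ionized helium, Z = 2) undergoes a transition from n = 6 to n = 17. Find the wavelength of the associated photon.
936.83819 nm

First, find the transition energy using E_n = -13.6057 Z² / n² eV:
E_6 = -13.6057 × 2² / 6² = -1.511744444 eV
E_17 = -13.6057 × 2² / 17² = -0.188314187 eV

Photon energy: |ΔE| = |E_17 - E_6| = 1.323430257 eV

Convert to wavelength using E = hc/λ with hc = 1239.84 eV·nm:
λ = hc/E = 1239.84 eV·nm / 1.323430257 eV
λ = 936.83819 nm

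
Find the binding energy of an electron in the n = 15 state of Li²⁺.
0.544228 eV

The ionization energy is the energy needed to remove the electron completely (n → ∞).

For a hydrogen-like ion with Z = 3, E_n = -13.6057 Z² / n² eV.

At n = 15: E_15 = -13.6057 × 3² / 15² = -0.544228000 eV
At n = ∞: E_∞ = 0 eV

Ionization energy = E_∞ - E_15 = 0 - (-0.544228000) = 0.544228000 eV
Ionization energy ≈ 0.544228 eV

This is also called the binding energy of the electron in state n = 15.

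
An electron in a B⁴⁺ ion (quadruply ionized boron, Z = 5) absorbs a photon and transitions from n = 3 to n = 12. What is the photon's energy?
35.431510 eV

The energy levels of a hydrogen-like atom are E_n = -13.6057 Z² eV / n².

Energy at n = 3: E_3 = -13.6057 × 5² / 3² = -37.793611111 eV
Energy at n = 12: E_12 = -13.6057 × 5² / 12² = -2.362100694 eV

The excitation energy is the difference:
ΔE = E_12 - E_3
ΔE = -2.362100694 - (-37.793611111)
ΔE = 35.431510 eV

Since this is positive, energy must be absorbed (photon absorption).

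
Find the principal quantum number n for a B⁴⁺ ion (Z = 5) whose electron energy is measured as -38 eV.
n = 3

The exact energy levels follow E_n = -13.6057 Z² / n² eV with Z = 5.

The measured value (-38 eV) is reported to only 2 significant figures, so we must test candidate n values and see which one matches to that precision.

Candidate energies:
  n = 1:  E = -13.6057 × 5² / 1² = -340.14250 eV
  n = 2:  E = -13.6057 × 5² / 2² = -85.03563 eV
  n = 3:  E = -13.6057 × 5² / 3² = -37.79361 eV  ← matches
  n = 4:  E = -13.6057 × 5² / 4² = -21.25891 eV
  n = 5:  E = -13.6057 × 5² / 5² = -13.60570 eV

Checking against the measurement of -38 eV (2 sig figs), only n = 3 agrees:
E_3 = -37.79361 eV, which rounds to -38 eV ✓

Therefore n = 3.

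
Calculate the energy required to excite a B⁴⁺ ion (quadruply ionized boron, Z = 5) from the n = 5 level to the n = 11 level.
10.795 eV

The energy levels of a hydrogen-like atom are E_n = -13.6057 Z² eV / n².

Energy at n = 5: E_5 = -13.6057 × 5² / 5² = -13.605700 eV
Energy at n = 11: E_11 = -13.6057 × 5² / 11² = -2.811095 eV

The excitation energy is the difference:
ΔE = E_11 - E_5
ΔE = -2.811095 - (-13.605700)
ΔE = 10.795 eV

Since this is positive, energy must be absorbed (photon absorption).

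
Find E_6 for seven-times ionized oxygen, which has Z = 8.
-24.187911 eV

For hydrogen-like ions, the energy levels scale with Z²:
E_n = -13.6057 Z² / n² eV

For O⁷⁺ (Z = 8) at n = 6:
E_6 = -13.6057 × 8² / 6²
E_6 = -13.6057 × 64 / 36
E_6 = -870.7648 / 36
E_6 = -24.187911 eV

The energy is 64 times more negative than hydrogen at the same n due to the stronger nuclear charge.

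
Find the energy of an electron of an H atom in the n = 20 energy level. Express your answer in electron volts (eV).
-0.03 eV

The energy levels of a hydrogen-like atom are given by:
E_n = -13.6057 eV / n²

For n = 20:
E_20 = -13.6057 eV / 20²
E_20 = -13.6057 eV / 400
E_20 = -0.03 eV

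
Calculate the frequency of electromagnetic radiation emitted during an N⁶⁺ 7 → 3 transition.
1.462e+16 Hz

First, find the transition energy:
E_7 = -13.6057 × 7² / 7² = -13.60570 eV
E_3 = -13.6057 × 7² / 3² = -74.07548 eV
|ΔE| = |E_3 - E_7| = 60.46978 eV

Convert to Joules: E = 60.46978 eV × (1.602177 × 10⁻¹⁹ J/eV) = 9.68833e-18 J

Using E = hf:
f = E/h = 9.68833e-18 J / (6.62607 × 10⁻³⁴ J·s)
f = 1.462e+16 Hz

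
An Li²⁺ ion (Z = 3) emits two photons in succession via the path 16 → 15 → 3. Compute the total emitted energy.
13.12737 eV

The energy levels of Li²⁺ are E_n = -13.6057 × 3² / n² eV.

First transition (16 → 15):
ΔE₁ = |E_15 - E_16|
ΔE₁ = |-0.54422800000 - (-0.47832539063)| = 0.06590261 eV

Second transition (15 → 3):
ΔE₂ = |E_3 - E_15|
ΔE₂ = |-13.60570000000 - (-0.54422800000)| = 13.06147200 eV

Total energy released:
E_total = ΔE₁ + ΔE₂ = 0.06590261 + 13.06147200 = 13.12737 eV

Note: This equals the direct transition 16 → 3: 13.12737 eV ✓
Energy is conserved regardless of the path taken.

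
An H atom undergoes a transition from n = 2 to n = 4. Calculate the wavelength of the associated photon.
486.01 nm

First, find the transition energy using E_n = -13.6057 / n² eV:
E_2 = -13.6057 / 2² = -3.401425 eV
E_4 = -13.6057 / 4² = -0.850356 eV

Photon energy: |ΔE| = |E_4 - E_2| = 2.551069 eV

Convert to wavelength using E = hc/λ with hc = 1239.84 eV·nm:
λ = hc/E = 1239.84 eV·nm / 2.551069 eV
λ = 486.01 nm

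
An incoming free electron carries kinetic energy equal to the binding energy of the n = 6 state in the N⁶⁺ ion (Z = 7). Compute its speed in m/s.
2.55231e+06 m/s (or 0.8514% of c)

The binding energy at n = 6 for N⁶⁺ is:
E_6 = -13.6057 × 7²/6² = -18.5188694 eV
|E_6| = 18.5188694 eV

Convert to Joules:
KE = 18.5188694 eV × (1.602177 × 10⁻¹⁹ J/eV) = 2.9670507e-18 J

Using KE = ½mv²:
v = √(2·KE/m_e)
v = √(2 × 2.9670507e-18 J / 9.10938 × 10⁻³¹ kg)
v = 2.55231e+06 m/s

This is approximately 0.8514% the speed of light.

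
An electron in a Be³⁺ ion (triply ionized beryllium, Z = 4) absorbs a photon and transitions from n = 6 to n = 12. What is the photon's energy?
4.535233 eV

The energy levels of a hydrogen-like atom are E_n = -13.6057 Z² eV / n².

Energy at n = 6: E_6 = -13.6057 × 4² / 6² = -6.046977778 eV
Energy at n = 12: E_12 = -13.6057 × 4² / 12² = -1.511744444 eV

The excitation energy is the difference:
ΔE = E_12 - E_6
ΔE = -1.511744444 - (-6.046977778)
ΔE = 4.535233 eV

Since this is positive, energy must be absorbed (photon absorption).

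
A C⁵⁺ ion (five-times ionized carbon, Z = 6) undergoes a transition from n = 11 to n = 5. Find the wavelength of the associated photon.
79.7621 nm

First, find the transition energy using E_n = -13.6057 Z² / n² eV:
E_11 = -13.6057 × 6² / 11² = -4.047977 eV
E_5 = -13.6057 × 6² / 5² = -19.592208 eV

Photon energy: |ΔE| = |E_5 - E_11| = 15.544231 eV

Convert to wavelength using E = hc/λ with hc = 1239.84 eV·nm:
λ = hc/E = 1239.84 eV·nm / 15.544231 eV
λ = 79.7621 nm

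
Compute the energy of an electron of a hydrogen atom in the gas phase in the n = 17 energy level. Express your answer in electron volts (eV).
-0.05 eV

The energy levels of a hydrogen-like atom are given by:
E_n = -13.6057 eV / n²

For n = 17:
E_17 = -13.6057 eV / 17²
E_17 = -13.6057 eV / 289
E_17 = -0.05 eV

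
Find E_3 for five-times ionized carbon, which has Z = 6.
-54.423 eV

For hydrogen-like ions, the energy levels scale with Z²:
E_n = -13.6057 Z² / n² eV

For C⁵⁺ (Z = 6) at n = 3:
E_3 = -13.6057 × 6² / 3²
E_3 = -13.6057 × 36 / 9
E_3 = -489.8052 / 9
E_3 = -54.423 eV

The energy is 36 times more negative than hydrogen at the same n due to the stronger nuclear charge.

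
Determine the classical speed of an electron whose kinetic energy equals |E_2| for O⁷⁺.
8.75077e+06 m/s (or 2.9189% of c)

The binding energy at n = 2 for O⁷⁺ is:
E_2 = -13.6057 × 8²/2² = -217.691200 eV
|E_2| = 217.691200 eV

Convert to Joules:
KE = 217.691200 eV × (1.602177 × 10⁻¹⁹ J/eV) = 3.4877983e-17 J

Using KE = ½mv²:
v = √(2·KE/m_e)
v = √(2 × 3.4877983e-17 J / 9.10938 × 10⁻³¹ kg)
v = 8.75077e+06 m/s

This is approximately 2.9189% the speed of light.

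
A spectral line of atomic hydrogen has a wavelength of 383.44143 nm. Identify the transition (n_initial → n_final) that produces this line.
n = 9 → n = 2

First, find the photon energy from the wavelength (hc = 1239.84 eV·nm):
E = hc/λ = 1239.84 eV·nm / 383.44143 nm = 3.2334534 eV

The energy levels of hydrogen satisfy E_n = -13.6057 / n² eV, so an emission n_i → n_f releases
ΔE = 13.6057 × (1/n_f² − 1/n_i²) eV.

Setting ΔE equal to the photon energy:
1/n_f² − 1/n_i² = 3.2334534 / 13.6057 = 0.23765432

Since 1/n_i² must be positive, we need 1/n_f² > 0.23765432, i.e. n_f ≤ 2. For each allowed n_f, solve n_i = (1/n_f² − 0.23765432)^(−1/2) and check whether it is a whole number:
  n_f = 1: 1/n_i² = 1.00000000 − 0.23765432 = 0.76234568 → n_i = 1.145  (not an integer) ✗
  n_f = 2: 1/n_i² = 0.25000000 − 0.23765432 = 0.01234568 → n_i = 9.000  → integer, n_i = 9 ✓

Only n_f = 2 gives an integer upper level, n_i = 9.

The transition is from n = 9 to n = 2 (emission).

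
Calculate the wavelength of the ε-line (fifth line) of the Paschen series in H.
954.343 nm

The lines of a series are numbered from the longest wavelength (smallest ΔE) outward; the fifth line is the transition from n = n_f + 5 to n_f.
The Paschen series has all transitions ending at n_f = 3.

For H, the fifth line (ε-line) is the jump from n = 8 to n = 3:
E_8 = -13.6057 / 8² = -0.2125891 eV
E_3 = -13.6057 / 3² = -1.5117444 eV
ΔE = E_8 - E_3 = 1.2991553 eV

λ = hc/E = 1239.84 eV·nm / 1.2991553 eV
λ = 954.343 nm

This is the ε-line of the Paschen series in H.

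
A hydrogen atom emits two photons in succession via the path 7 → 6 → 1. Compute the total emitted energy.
13.328 eV

The energy levels of hydrogen are E_n = -13.6057 / n² eV.

First transition (7 → 6):
ΔE₁ = |E_6 - E_7|
ΔE₁ = |-0.377936111 - (-0.277667347)| = 0.100269 eV

Second transition (6 → 1):
ΔE₂ = |E_1 - E_6|
ΔE₂ = |-13.605700000 - (-0.377936111)| = 13.227764 eV

Total energy released:
E_total = ΔE₁ + ΔE₂ = 0.100269 + 13.227764 = 13.328 eV

Note: This equals the direct transition 7 → 1: 13.328 eV ✓
Energy is conserved regardless of the path taken.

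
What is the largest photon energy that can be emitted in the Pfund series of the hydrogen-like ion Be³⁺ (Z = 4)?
8.707648 eV

The series limit corresponds to the transition from n = ∞ to n = 5.
This is the highest energy (shortest wavelength) transition in the Pfund series.

E_∞ = 0 eV
E_5 = -13.6057 × 4² / 5² = -8.707648 eV

Energy at series limit:
ΔE = E_∞ - E_5 = 0 - (-8.707648) = 8.707648 eV

This energy equals the ionization energy from the n = 5 state of Be³⁺.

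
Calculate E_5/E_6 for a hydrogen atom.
1.440

Using E_n = -13.6057 Z² / n² eV with Z = 1:

E_5 = -13.6057 / 5² = -13.6057 / 25 = -0.544228000 eV
E_6 = -13.6057 / 6² = -13.6057 / 36 = -0.377936111 eV

The ratio is:
E_5/E_6 = (-0.544228000) / (-0.377936111)
E_5/E_6 = (-13.6057/25) / (-13.6057/36)
E_5/E_6 = 36/25
E_5/E_6 = 1.440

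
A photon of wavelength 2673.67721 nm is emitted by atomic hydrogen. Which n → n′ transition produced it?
n = 13 → n = 5

First, find the photon energy from the wavelength (hc = 1239.84 eV·nm):
E = hc/λ = 1239.84 eV·nm / 2673.67721 nm = 0.46372090 eV

The energy levels of hydrogen satisfy E_n = -13.6057 / n² eV, so an emission n_i → n_f releases
ΔE = 13.6057 × (1/n_f² − 1/n_i²) eV.

Setting ΔE equal to the photon energy:
1/n_f² − 1/n_i² = 0.46372090 / 13.6057 = 0.034082840

Since 1/n_i² must be positive, we need 1/n_f² > 0.034082840, i.e. n_f ≤ 5. For each allowed n_f, solve n_i = (1/n_f² − 0.034082840)^(−1/2) and check whether it is a whole number:
  n_f = 1: 1/n_i² = 1.000000000 − 0.034082840 = 0.965917160 → n_i = 1.017  (not an integer) ✗
  n_f = 2: 1/n_i² = 0.250000000 − 0.034082840 = 0.215917160 → n_i = 2.152  (not an integer) ✗
  n_f = 3: 1/n_i² = 0.111111111 − 0.034082840 = 0.077028271 → n_i = 3.603  (not an integer) ✗
  n_f = 4: 1/n_i² = 0.062500000 − 0.034082840 = 0.028417160 → n_i = 5.932  (not an integer) ✗
  n_f = 5: 1/n_i² = 0.040000000 − 0.034082840 = 0.005917160 → n_i = 13.000  → integer, n_i = 13 ✓

Only n_f = 5 gives an integer upper level, n_i = 13.

The transition is from n = 13 to n = 5 (emission).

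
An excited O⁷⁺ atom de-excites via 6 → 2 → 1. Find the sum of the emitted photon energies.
846.5769 eV

The energy levels of O⁷⁺ are E_n = -13.6057 × 8² / n² eV.

First transition (6 → 2):
ΔE₁ = |E_2 - E_6|
ΔE₁ = |-217.6912000000 - (-24.1879111111)| = 193.5032889 eV

Second transition (2 → 1):
ΔE₂ = |E_1 - E_2|
ΔE₂ = |-870.7648000000 - (-217.6912000000)| = 653.0736000 eV

Total energy released:
E_total = ΔE₁ + ΔE₂ = 193.5032889 + 653.0736000 = 846.5769 eV

Note: This equals the direct transition 6 → 1: 846.5769 eV ✓
Energy is conserved regardless of the path taken.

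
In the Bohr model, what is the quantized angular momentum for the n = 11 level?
1.16003e-33 J·s (or 11ℏ)

In the Bohr model, angular momentum is quantized:
L = nℏ

where ℏ = h/(2π) = 1.0545718e-34 J·s

For n = 11:
L = 11 × 1.0545718e-34 J·s
L = 1.16003e-33 J·s

This can also be written as L = 11ℏ.
The angular momentum is an integer multiple of the reduced Planck constant.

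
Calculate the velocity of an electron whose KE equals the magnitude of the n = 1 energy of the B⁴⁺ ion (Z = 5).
1.09e+07 m/s (or 3.64868% of c)

The binding energy at n = 1 for B⁴⁺ is:
E_1 = -13.6057 × 5²/1² = -340.1425000 eV
|E_1| = 340.1425000 eV

Convert to Joules:
KE = 340.1425000 eV × (1.602177 × 10⁻¹⁹ J/eV) = 5.4497e-17 J

Using KE = ½mv²:
v = √(2·KE/m_e)
v = √(2 × 5.4497e-17 J / 9.10938 × 10⁻³¹ kg)
v = 1.09e+07 m/s

This is approximately 3.64868% the speed of light.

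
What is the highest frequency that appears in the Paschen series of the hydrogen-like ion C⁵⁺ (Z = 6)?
1.316e+16 Hz

The series limit corresponds to the transition from n = ∞ to n = 3.
This is the highest energy (shortest wavelength) transition in the Paschen series.

E_∞ = 0 eV
E_3 = -13.6057 × 6² / 3² = -54.42280 eV

Energy at series limit:
ΔE = E_∞ - E_3 = 0 - (-54.42280) = 54.42280 eV
E = 54.42280 eV × (1.602177 × 10⁻¹⁹ J/eV) = 8.71950e-18 J
f = E/h = 8.71950e-18 J / (6.62607 × 10⁻³⁴ J·s) = 1.316e+16 Hz

This energy equals the ionization energy from the n = 3 state of C⁵⁺.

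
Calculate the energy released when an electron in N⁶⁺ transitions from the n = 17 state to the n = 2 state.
164.362976 eV

The energy levels are E_n = -13.6057 Z² eV / n².

Energy at n = 17: E_17 = -13.6057 × 7² / 17² = -2.306848789 eV
Energy at n = 2: E_2 = -13.6057 × 7² / 2² = -166.669825000 eV

For emission (electron falling to lower state), the photon energy is:
E_photon = E_17 - E_2 = |-2.306848789 - (-166.669825000)|
E_photon = 164.362976 eV

This energy is carried away by the emitted photon.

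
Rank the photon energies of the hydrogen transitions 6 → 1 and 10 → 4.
6 → 1

Calculate the energy for each transition:

Transition 6 → 1:
ΔE₁ = |E_1 - E_6| = |-13.6057/1² - (-13.6057/6²)|
ΔE₁ = |-13.605700000000 - (-0.377936111111)| = 13.227763889 eV

Transition 10 → 4:
ΔE₂ = |E_4 - E_10| = |-13.6057/4² - (-13.6057/10²)|
ΔE₂ = |-0.850356250000 - (-0.136057000000)| = 0.714299250 eV

Since 13.227763889 eV > 0.714299250 eV, the transition 6 → 1 emits the more energetic photon.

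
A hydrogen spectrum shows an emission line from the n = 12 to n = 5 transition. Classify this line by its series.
Pfund series

The spectral series in hydrogen are named based on the final (lower) energy level:
- Lyman series: n_final = 1 (ultraviolet)
- Balmer series: n_final = 2 (visible/near-UV)
- Paschen series: n_final = 3 (infrared)
- Brackett series: n_final = 4 (infrared)
- Pfund series: n_final = 5 (far infrared)

Since this transition ends at n = 5, it belongs to the Pfund series.

For reference, this 12 → 5 line has photon energy
ΔE = 13.6057 eV × (1/5² - 1/12²) = 0.44974397222 eV,
corresponding to wavelength λ = hc/ΔE = 1239.84 eV·nm / 0.44974397222 eV = 2756.76847 nm in the far infrared region.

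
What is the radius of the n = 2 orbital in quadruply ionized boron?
0.04233 nm (or 0.42334 Å)

The Bohr radius formula is:
r_n = n² a₀ / Z

where a₀ = 0.05291772 nm is the Bohr radius.

For B⁴⁺ (Z = 5) at n = 2:
r_2 = 2² × 0.05291772 nm / 5
r_2 = 4 × 0.05291772 nm / 5
r_2 = 0.211671 nm / 5
r_2 = 0.04233 nm

The electron orbits at approximately 0.04233 nm from the nucleus.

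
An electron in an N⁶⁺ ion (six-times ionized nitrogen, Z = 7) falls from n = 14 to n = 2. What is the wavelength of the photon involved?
7.59388 nm

First, find the transition energy using E_n = -13.6057 Z² / n² eV:
E_14 = -13.6057 × 7² / 14² = -3.4014250 eV
E_2 = -13.6057 × 7² / 2² = -166.6698250 eV

Photon energy: |ΔE| = |E_2 - E_14| = 163.2684000 eV

Convert to wavelength using E = hc/λ with hc = 1239.84 eV·nm:
λ = hc/E = 1239.84 eV·nm / 163.2684000 eV
λ = 7.59388 nm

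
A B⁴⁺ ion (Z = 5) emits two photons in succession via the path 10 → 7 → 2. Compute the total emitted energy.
81.634 eV

The energy levels of B⁴⁺ are E_n = -13.6057 × 5² / n² eV.

First transition (10 → 7):
ΔE₁ = |E_7 - E_10|
ΔE₁ = |-6.941683673 - (-3.401425000)| = 3.540259 eV

Second transition (7 → 2):
ΔE₂ = |E_2 - E_7|
ΔE₂ = |-85.035625000 - (-6.941683673)| = 78.093941 eV

Total energy released:
E_total = ΔE₁ + ΔE₂ = 3.540259 + 78.093941 = 81.634 eV

Note: This equals the direct transition 10 → 2: 81.634 eV ✓
Energy is conserved regardless of the path taken.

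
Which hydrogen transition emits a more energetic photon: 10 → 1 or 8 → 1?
10 → 1

Calculate the energy for each transition:

Transition 10 → 1:
ΔE₁ = |E_1 - E_10| = |-13.6057/1² - (-13.6057/10²)|
ΔE₁ = |-13.60570000000 - (-0.13605700000)| = 13.46964300 eV

Transition 8 → 1:
ΔE₂ = |E_1 - E_8| = |-13.6057/1² - (-13.6057/8²)|
ΔE₂ = |-13.60570000000 - (-0.21258906250)| = 13.39311094 eV

Since 13.46964300 eV > 13.39311094 eV, the transition 10 → 1 emits the more energetic photon.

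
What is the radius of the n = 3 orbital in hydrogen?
0.4763 nm (or 4.7626 Å)

The Bohr radius formula is:
r_n = n² a₀ / Z

where a₀ = 0.0529177 nm is the Bohr radius.

For H (Z = 1) at n = 3:
r_3 = 3² × 0.0529177 nm / 1
r_3 = 9 × 0.0529177 nm / 1
r_3 = 0.47626 nm / 1
r_3 = 0.4763 nm

The electron orbits at approximately 0.4763 nm from the nucleus.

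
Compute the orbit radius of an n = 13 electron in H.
8.9431 nm (or 89.4309 Å)

The Bohr radius formula is:
r_n = n² a₀ / Z

where a₀ = 0.0529177 nm is the Bohr radius.

For H (Z = 1) at n = 13:
r_13 = 13² × 0.0529177 nm / 1
r_13 = 169 × 0.0529177 nm / 1
r_13 = 8.94309 nm / 1
r_13 = 8.9431 nm

The electron orbits at approximately 8.9431 nm from the nucleus.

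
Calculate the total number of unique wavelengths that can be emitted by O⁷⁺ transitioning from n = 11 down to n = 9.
3

The electron can occupy levels n = 9, 10, ..., 11 during de-excitation — that is m = 11 - 9 + 1 = 3 distinct levels.

The number of distinct spectral lines equals the number of ways to choose 2 of these m levels (each pair gives one possible emission transition):

Number of lines = m(m-1)/2 = 3×2/2 = 3

These correspond to all possible transitions between the 3 levels:
11 → 10, 11 → 9, 10 → 9

Each transition produces a photon with a unique energy (and thus wavelength). This count does not depend on Z.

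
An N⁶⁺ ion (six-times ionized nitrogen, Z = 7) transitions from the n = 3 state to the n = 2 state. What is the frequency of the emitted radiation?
2.2389e+16 Hz

First, find the transition energy:
E_3 = -13.6057 × 7² / 3² = -74.0754778 eV
E_2 = -13.6057 × 7² / 2² = -166.6698250 eV
|ΔE| = |E_2 - E_3| = 92.5943472 eV

Convert to Joules: E = 92.5943472 eV × (1.602177 × 10⁻¹⁹ J/eV) = 1.483525e-17 J

Using E = hf:
f = E/h = 1.483525e-17 J / (6.62607 × 10⁻³⁴ J·s)
f = 2.2389e+16 Hz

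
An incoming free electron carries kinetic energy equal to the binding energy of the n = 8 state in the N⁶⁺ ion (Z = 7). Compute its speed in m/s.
1.91e+06 m/s (or 0.64% of c)

The binding energy at n = 8 for N⁶⁺ is:
E_8 = -13.6057 × 7²/8² = -10.4169 eV
|E_8| = 10.4169 eV

Convert to Joules:
KE = 10.4169 eV × (1.602177 × 10⁻¹⁹ J/eV) = 1.6690e-18 J

Using KE = ½mv²:
v = √(2·KE/m_e)
v = √(2 × 1.6690e-18 J / 9.10938 × 10⁻³¹ kg)
v = 1.91e+06 m/s

This is approximately 0.64% the speed of light.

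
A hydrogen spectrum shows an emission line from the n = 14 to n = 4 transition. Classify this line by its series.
Brackett series

The spectral series in hydrogen are named based on the final (lower) energy level:
- Lyman series: n_final = 1 (ultraviolet)
- Balmer series: n_final = 2 (visible/near-UV)
- Paschen series: n_final = 3 (infrared)
- Brackett series: n_final = 4 (infrared)
- Pfund series: n_final = 5 (far infrared)

Since this transition ends at n = 4, it belongs to the Brackett series.

For reference, this 14 → 4 line has photon energy
ΔE = 13.6057 eV × (1/4² - 1/14²) = 0.780939413 eV,
corresponding to wavelength λ = hc/ΔE = 1239.84 eV·nm / 0.780939413 eV = 1587.626 nm in the infrared region.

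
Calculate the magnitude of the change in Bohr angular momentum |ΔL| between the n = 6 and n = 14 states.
8.43657e-34 J·s (or 8ℏ)

In the Bohr model, L_n = nℏ where ℏ = 1.0545718e-34 J·s.

L_14 = 14ℏ = 1.4764005e-33 J·s
L_6 = 6ℏ = 6.3274308e-34 J·s

ΔL = L_14 - L_6 = (14 - 6)ℏ = 8ℏ
ΔL = 8 × 1.0545718e-34 J·s = 8.43657e-34 J·s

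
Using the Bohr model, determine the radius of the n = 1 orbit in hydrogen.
0.052918 nm (or 0.529177 Å)

The Bohr radius formula is:
r_n = n² a₀ / Z

where a₀ = 0.052917721 nm is the Bohr radius.

For H (Z = 1) at n = 1:
r_1 = 1² × 0.052917721 nm / 1
r_1 = 1 × 0.052917721 nm / 1
r_1 = 0.0529177 nm / 1
r_1 = 0.052918 nm

The electron orbits at approximately 0.052918 nm from the nucleus.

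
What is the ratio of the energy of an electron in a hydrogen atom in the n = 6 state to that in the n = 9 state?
2.2500

Using E_n = -13.6057 Z² / n² eV with Z = 1:

E_6 = -13.6057 / 6² = -13.6057 / 36 = -0.3779361111 eV
E_9 = -13.6057 / 9² = -13.6057 / 81 = -0.1679716049 eV

The ratio is:
E_6/E_9 = (-0.3779361111) / (-0.1679716049)
E_6/E_9 = (-13.6057/36) / (-13.6057/81)
E_6/E_9 = 81/36
E_6/E_9 = 2.2500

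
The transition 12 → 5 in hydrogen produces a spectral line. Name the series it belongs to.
Pfund series

The spectral series in hydrogen are named based on the final (lower) energy level:
- Lyman series: n_final = 1 (ultraviolet)
- Balmer series: n_final = 2 (visible/near-UV)
- Paschen series: n_final = 3 (infrared)
- Brackett series: n_final = 4 (infrared)
- Pfund series: n_final = 5 (far infrared)

Since this transition ends at n = 5, it belongs to the Pfund series.

For reference, this 12 → 5 line has photon energy
ΔE = 13.6057 eV × (1/5² - 1/12²) = 0.44974397222 eV,
corresponding to wavelength λ = hc/ΔE = 1239.84 eV·nm / 0.44974397222 eV = 2756.76847 nm in the far infrared region.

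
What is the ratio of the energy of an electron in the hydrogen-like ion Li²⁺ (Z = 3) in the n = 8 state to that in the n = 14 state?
3.06250

Using E_n = -13.6057 Z² / n² eV with Z = 3:

E_8 = -13.6057 × 3² / 8² = -122.4513 / 64 = -1.91330156250 eV
E_14 = -13.6057 × 3² / 14² = -122.4513 / 196 = -0.62475153061 eV

The ratio is:
E_8/E_14 = (-1.91330156250) / (-0.62475153061)
E_8/E_14 = (-122.4513/64) / (-122.4513/196)
E_8/E_14 = 196/64
E_8/E_14 = 3.06250
(Note: the Z² factors cancel in the ratio.)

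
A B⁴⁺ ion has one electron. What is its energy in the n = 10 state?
-3.40143 eV

For hydrogen-like ions, the energy levels scale with Z²:
E_n = -13.6057 Z² / n² eV

For B⁴⁺ (Z = 5) at n = 10:
E_10 = -13.6057 × 5² / 10²
E_10 = -13.6057 × 25 / 100
E_10 = -340.1425 / 100
E_10 = -3.40143 eV

The energy is 25 times more negative than hydrogen at the same n due to the stronger nuclear charge.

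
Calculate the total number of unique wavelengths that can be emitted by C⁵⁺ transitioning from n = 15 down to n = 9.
21

The electron can occupy levels n = 9, 10, ..., 15 during de-excitation — that is m = 15 - 9 + 1 = 7 distinct levels.

The number of distinct spectral lines equals the number of ways to choose 2 of these m levels (each pair gives one possible emission transition):

Number of lines = m(m-1)/2 = 7×6/2 = 21

These correspond to all possible transitions between the 7 levels:
15 → 14, 15 → 13, 15 → 12, 15 → 11, 15 → 10, 15 → 9, 14 → 13, 14 → 12...

Each transition produces a photon with a unique energy (and thus wavelength). This count does not depend on Z.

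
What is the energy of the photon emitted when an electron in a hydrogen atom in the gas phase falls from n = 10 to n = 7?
0.142 eV

The energy levels are E_n = -13.6057 eV / n².

Energy at n = 10: E_10 = -13.6057 / 10² = -0.136057 eV
Energy at n = 7: E_7 = -13.6057 / 7² = -0.277667 eV

For emission (electron falling to lower state), the photon energy is:
E_photon = E_10 - E_7 = |-0.136057 - (-0.277667)|
E_photon = 0.142 eV

This energy is carried away by the emitted photon.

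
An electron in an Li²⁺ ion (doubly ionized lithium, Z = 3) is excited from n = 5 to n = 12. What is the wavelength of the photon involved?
306.31 nm

First, find the transition energy using E_n = -13.6057 Z² / n² eV:
E_5 = -13.6057 × 3² / 5² = -4.898052 eV
E_12 = -13.6057 × 3² / 12² = -0.850356 eV

Photon energy: |ΔE| = |E_12 - E_5| = 4.047696 eV

Convert to wavelength using E = hc/λ with hc = 1239.84 eV·nm:
λ = hc/E = 1239.84 eV·nm / 4.047696 eV
λ = 306.31 nm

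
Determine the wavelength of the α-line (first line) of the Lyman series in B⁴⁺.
4.8601 nm

The longest wavelength corresponds to the smallest energy transition in the series.
The Lyman series has all transitions ending at n_f = 1.

For B⁴⁺ (Z = 5), the first line (α-line) is the jump from n = 2 to n = 1:
E_2 = -13.6057 × 5² / 2² = -85.035625 eV
E_1 = -13.6057 × 5² / 1² = -340.142500 eV
ΔE = E_2 - E_1 = 255.106875 eV

λ = hc/E = 1239.84 eV·nm / 255.106875 eV
λ = 4.8601 nm

This is the α-line of the Lyman series in B⁴⁺.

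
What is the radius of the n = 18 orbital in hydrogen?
17.1453 nm (or 171.4533 Å)

The Bohr radius formula is:
r_n = n² a₀ / Z

where a₀ = 0.0529177 nm is the Bohr radius.

For H (Z = 1) at n = 18:
r_18 = 18² × 0.0529177 nm / 1
r_18 = 324 × 0.0529177 nm / 1
r_18 = 17.14533 nm / 1
r_18 = 17.1453 nm

The electron orbits at approximately 17.1453 nm from the nucleus.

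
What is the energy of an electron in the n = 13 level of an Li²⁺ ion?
-0.72 eV

For hydrogen-like ions, the energy levels scale with Z²:
E_n = -13.6057 Z² / n² eV

For Li²⁺ (Z = 3) at n = 13:
E_13 = -13.6057 × 3² / 13²
E_13 = -13.6057 × 9 / 169
E_13 = -122.4513 / 169
E_13 = -0.72 eV

The energy is 9 times more negative than hydrogen at the same n due to the stronger nuclear charge.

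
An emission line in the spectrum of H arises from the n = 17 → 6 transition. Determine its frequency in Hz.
8.0001e+13 Hz

First, find the transition energy:
E_17 = -13.6057 / 17² = -0.04707855 eV
E_6 = -13.6057 / 6² = -0.37793611 eV
|ΔE| = |E_6 - E_17| = 0.33085756 eV

Convert to Joules: E = 0.33085756 eV × (1.602177 × 10⁻¹⁹ J/eV) = 5.300924e-20 J

Using E = hf:
f = E/h = 5.300924e-20 J / (6.62607 × 10⁻³⁴ J·s)
f = 8.0001e+13 Hz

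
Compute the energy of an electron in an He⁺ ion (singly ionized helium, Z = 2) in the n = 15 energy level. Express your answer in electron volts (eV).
-0.242 eV

The energy levels of a hydrogen-like atom are given by:
E_n = -13.6057 Z² / n² eV  (with Z = 2 for He⁺)

For n = 15:
E_15 = -13.6057 × 2² / 15²
E_15 = -13.6057 × 4 / 225
E_15 = -0.242 eV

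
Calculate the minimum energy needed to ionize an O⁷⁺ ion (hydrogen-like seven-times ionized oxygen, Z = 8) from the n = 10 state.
8.7076 eV

The ionization energy is the energy needed to remove the electron completely (n → ∞).

For a hydrogen-like ion with Z = 8, E_n = -13.6057 Z² / n² eV.

At n = 10: E_10 = -13.6057 × 8² / 10² = -8.7076480 eV
At n = ∞: E_∞ = 0 eV

Ionization energy = E_∞ - E_10 = 0 - (-8.7076480) = 8.7076480 eV
Ionization energy ≈ 8.7076 eV

This is also called the binding energy of the electron in state n = 10.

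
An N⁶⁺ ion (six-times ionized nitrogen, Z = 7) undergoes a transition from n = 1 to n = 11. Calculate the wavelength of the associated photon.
1.8752 nm

First, find the transition energy using E_n = -13.6057 Z² / n² eV:
E_1 = -13.6057 × 7² / 1² = -666.679300 eV
E_11 = -13.6057 × 7² / 11² = -5.509746 eV

Photon energy: |ΔE| = |E_11 - E_1| = 661.169554 eV

Convert to wavelength using E = hc/λ with hc = 1239.84 eV·nm:
λ = hc/E = 1239.84 eV·nm / 661.169554 eV
λ = 1.8752 nm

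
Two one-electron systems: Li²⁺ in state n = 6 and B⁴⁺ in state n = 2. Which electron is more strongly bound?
B⁴⁺ at n = 2 (E = -85.035625 eV)

Using E_n = -13.6057 Z² / n² eV:

Li²⁺ (Z = 3) at n = 6:
E = -13.6057 × 3² / 6² = -13.6057 × 9 / 36 = -3.401425000 eV

B⁴⁺ (Z = 5) at n = 2:
E = -13.6057 × 5² / 2² = -13.6057 × 25 / 4 = -85.035625000 eV

Since -85.035625000 eV < -3.401425000 eV,
B⁴⁺ at n = 2 is more tightly bound (requires more energy to ionize).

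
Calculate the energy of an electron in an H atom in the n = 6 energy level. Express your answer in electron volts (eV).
-0.378 eV

The energy levels of a hydrogen-like atom are given by:
E_n = -13.6057 eV / n²

For n = 6:
E_6 = -13.6057 eV / 6²
E_6 = -13.6057 eV / 36
E_6 = -0.378 eV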